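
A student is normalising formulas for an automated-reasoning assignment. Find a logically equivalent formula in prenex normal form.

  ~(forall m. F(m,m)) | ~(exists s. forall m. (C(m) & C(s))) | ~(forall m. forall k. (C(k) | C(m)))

Move each ¬ inward, flipping quantifiers it crosses:
  (exists m. ~F(m,m)) | (forall s. exists m. (~C(m) | ~C(s))) | (exists m. exists k. (~C(k) & ~C(m)))
Give each quantifier a distinct variable: m↦v1, m↦r.
  (exists m. ~F(m,m)) | (forall s. exists v1. (~C(v1) | ~C(s))) | (exists r. exists k. (~C(k) & ~C(r)))
Extract every quantifier outward, since the variables are now distinct and don't occur free across branches:
  exists m. forall s. exists v1. exists r. exists k. (~F(m,m) | ~C(v1) | ~C(s) | ~C(k) & ~C(r))

exists m. forall s. exists v1. exists r. exists k. (~F(m,m) | ~C(v1) | ~C(s) | ~C(k) & ~C(r))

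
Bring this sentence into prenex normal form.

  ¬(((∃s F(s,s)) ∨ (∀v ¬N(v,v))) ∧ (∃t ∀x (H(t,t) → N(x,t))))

Eliminate → and ↔ using ¬ and ∨.
  ¬(((∃s F(s,s)) ∨ (∀v ¬N(v,v))) ∧ (∃t ∀x (¬H(t,t) ∨ N(x,t))))
Drive negations inward (¬∀x A ≡ ∃x ¬A, ¬∃x A ≡ ∀x ¬A, De Morgan for ∧/∨):
  (∀s ¬F(s,s)) ∧ (∃v N(v,v)) ∨ (∀t ∃x (H(t,t) ∧ ¬N(x,t)))
All bound variables are already distinct, so no renaming is needed.
Extract every quantifier outward, since the variables are now distinct and don't occur free across branches:
  ∀s ∃v ∀t ∃x (¬F(s,s) ∧ N(v,v) ∨ H(t,t) ∧ ¬N(x,t))

∀s ∃v ∀t ∃x (¬F(s,s) ∧ N(v,v) ∨ H(t,t) ∧ ¬N(x,t))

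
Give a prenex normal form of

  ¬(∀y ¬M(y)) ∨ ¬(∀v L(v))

∃y ∃v (M(y) ∨ ¬L(v))

Push ¬ through the quantifiers and connectives to reach negation normal form:
  (∃y M(y)) ∨ (∃v ¬L(v))
All bound variables are already distinct, so no renaming is needed.
Finally move all quantifiers to the prefix:
  ∃y ∃v (M(y) ∨ ¬L(v))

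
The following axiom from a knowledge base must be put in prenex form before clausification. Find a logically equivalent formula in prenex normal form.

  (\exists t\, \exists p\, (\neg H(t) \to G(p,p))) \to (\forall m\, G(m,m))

First replace A → B with ¬A ∨ B.
  \neg (\exists t\, \exists p\, (\neg \neg H(t) \lor G(p,p))) \lor (\forall m\, G(m,m))
Move each ¬ inward, flipping quantifiers it crosses:
  (\forall t\, \forall p\, (\neg H(t) \land \neg G(p,p))) \lor (\forall m\, G(m,m))
Finally move all quantifiers to the prefix:
  \forall t\, \forall p\, \forall m\, (\neg H(t) \land \neg G(p,p) \lor G(m,m))

\forall t\, \forall p\, \forall m\, (\neg H(t) \land \neg G(p,p) \lor G(m,m))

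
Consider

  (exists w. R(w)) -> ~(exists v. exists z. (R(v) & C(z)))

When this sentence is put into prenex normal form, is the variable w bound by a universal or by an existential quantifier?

universal

Rewrite implications/biconditionals: A → B as ¬A ∨ B.
  ~(exists w. R(w)) | ~(exists v. exists z. (R(v) & C(z)))
Push ¬ through the quantifiers and connectives to reach negation normal form:
  (forall w. ~R(w)) | (forall v. forall z. (~R(v) | ~C(z)))
All bound variables are already distinct, so no renaming is needed.
Pull the quantifiers to the front (each side's bound variable is not free in the other side):
  forall w. forall v. forall z. (~R(w) | ~R(v) | ~C(z))
The quantifier exists w sits under an odd number of negations (counting the antecedent side of each →), so it flips to forall w.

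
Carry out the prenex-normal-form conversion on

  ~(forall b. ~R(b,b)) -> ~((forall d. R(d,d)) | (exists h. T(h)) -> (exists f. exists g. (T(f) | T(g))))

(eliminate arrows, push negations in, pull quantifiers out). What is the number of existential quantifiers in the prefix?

1

Rewrite implications/biconditionals: A → B as ¬A ∨ B.
  ~~(forall b. ~R(b,b)) | ~(~((forall d. R(d,d)) | (exists h. T(h))) | (exists f. exists g. (T(f) | T(g))))
Move each ¬ inward, flipping quantifiers it crosses:
  (forall b. ~R(b,b)) | ((forall d. R(d,d)) | (exists h. T(h))) & (forall f. forall g. (~T(f) & ~T(g)))
All bound variables are already distinct, so no renaming is needed.
Extract every quantifier outward, since the variables are now distinct and don't occur free across branches:
  forall b. forall d. exists h. forall f. forall g. (~R(b,b) | (R(d,d) | T(h)) & ~T(f) & ~T(g))
The prefix is forall b forall d exists h forall f forall g: 4 universal, 1 existential.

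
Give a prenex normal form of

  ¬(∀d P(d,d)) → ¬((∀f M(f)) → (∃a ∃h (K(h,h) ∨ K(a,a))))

∀d ∀f ∀a ∀h (P(d,d) ∨ M(f) ∧ ¬K(h,h) ∧ ¬K(a,a))

First replace A → B with ¬A ∨ B.
  ¬¬(∀d P(d,d)) ∨ ¬(¬(∀f M(f)) ∨ (∃a ∃h (K(h,h) ∨ K(a,a))))
Move each ¬ inward, flipping quantifiers it crosses:
  (∀d P(d,d)) ∨ (∀f M(f)) ∧ (∀a ∀h (¬K(h,h) ∧ ¬K(a,a)))
All bound variables are already distinct, so no renaming is needed.
Pull the quantifiers to the front (each side's bound variable is not free in the other side):
  ∀d ∀f ∀a ∀h (P(d,d) ∨ M(f) ∧ ¬K(h,h) ∧ ¬K(a,a))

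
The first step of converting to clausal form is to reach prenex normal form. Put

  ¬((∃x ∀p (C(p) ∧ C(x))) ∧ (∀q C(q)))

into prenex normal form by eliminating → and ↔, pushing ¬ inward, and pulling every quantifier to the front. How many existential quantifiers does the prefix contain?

Drive negations inward (¬∀x A ≡ ∃x ¬A, ¬∃x A ≡ ∀x ¬A, De Morgan for ∧/∨):
  (∀x ∃p (¬C(p) ∨ ¬C(x))) ∨ (∃q ¬C(q))
All bound variables are already distinct, so no renaming is needed.
Extract every quantifier outward, since the variables are now distinct and don't occur free across branches:
  ∀x ∃p ∃q (¬C(p) ∨ ¬C(x) ∨ ¬C(q))
The prefix is ∀x ∃p ∃q: 1 universal, 2 existential.

2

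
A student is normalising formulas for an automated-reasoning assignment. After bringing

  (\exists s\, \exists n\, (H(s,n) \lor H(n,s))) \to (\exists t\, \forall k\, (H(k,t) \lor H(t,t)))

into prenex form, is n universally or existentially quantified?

universal

First replace A → B with ¬A ∨ B.
  \neg (\exists s\, \exists n\, (H(s,n) \lor H(n,s))) \lor (\exists t\, \forall k\, (H(k,t) \lor H(t,t)))
Push ¬ through the quantifiers and connectives to reach negation normal form:
  (\forall s\, \forall n\, (\neg H(s,n) \land \neg H(n,s))) \lor (\exists t\, \forall k\, (H(k,t) \lor H(t,t)))
Extract every quantifier outward, since the variables are now distinct and don't occur free across branches:
  \forall s\, \forall n\, \exists t\, \forall k\, (\neg H(s,n) \land \neg H(n,s) \lor H(k,t) \lor H(t,t))
The quantifier \exists n sits under an odd number of negations (counting the antecedent side of each →), so it flips to \forall n.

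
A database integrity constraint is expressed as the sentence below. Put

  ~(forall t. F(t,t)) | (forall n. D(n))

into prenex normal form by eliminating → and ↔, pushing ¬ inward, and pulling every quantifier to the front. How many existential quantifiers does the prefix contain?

Drive negations inward (¬∀x A ≡ ∃x ¬A, ¬∃x A ≡ ∀x ¬A, De Morgan for ∧/∨):
  (exists t. ~F(t,t)) | (forall n. D(n))
Extract every quantifier outward, since the variables are now distinct and don't occur free across branches:
  exists t. forall n. (~F(t,t) | D(n))
The prefix is exists t forall n: 1 universal, 1 existential.

1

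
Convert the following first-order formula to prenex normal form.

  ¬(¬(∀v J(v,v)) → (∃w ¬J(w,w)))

∃v ∀w (¬J(v,v) ∧ J(w,w))

Eliminate → and ↔ using ¬ and ∨.
  ¬(¬¬(∀v J(v,v)) ∨ (∃w ¬J(w,w)))
Move each ¬ inward, flipping quantifiers it crosses:
  (∃v ¬J(v,v)) ∧ (∀w J(w,w))
Extract every quantifier outward, since the variables are now distinct and don't occur free across branches:
  ∃v ∀w (¬J(v,v) ∧ J(w,w))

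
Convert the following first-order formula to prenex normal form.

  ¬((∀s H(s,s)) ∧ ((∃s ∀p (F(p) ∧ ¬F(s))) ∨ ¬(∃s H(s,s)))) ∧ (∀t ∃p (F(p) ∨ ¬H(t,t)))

Move each ¬ inward, flipping quantifiers it crosses:
  ((∃s ¬H(s,s)) ∨ (∀s ∃p (¬F(p) ∨ F(s))) ∧ (∃s H(s,s))) ∧ (∀t ∃p (F(p) ∨ ¬H(t,t)))
Standardize variables apart so no two quantifiers bind the same name: s↦v1, s↦w1, p↦q.
  ((∃s ¬H(s,s)) ∨ (∀v1 ∃p (¬F(p) ∨ F(v1))) ∧ (∃w1 H(w1,w1))) ∧ (∀t ∃q (F(q) ∨ ¬H(t,t)))
Finally move all quantifiers to the prefix:
  ∃s ∀v1 ∃p ∃w1 ∀t ∃q ((¬H(s,s) ∨ (¬F(p) ∨ F(v1)) ∧ H(w1,w1)) ∧ (F(q) ∨ ¬H(t,t)))

∃s ∀v1 ∃p ∃w1 ∀t ∃q ((¬H(s,s) ∨ (¬F(p) ∨ F(v1)) ∧ H(w1,w1)) ∧ (F(q) ∨ ¬H(t,t)))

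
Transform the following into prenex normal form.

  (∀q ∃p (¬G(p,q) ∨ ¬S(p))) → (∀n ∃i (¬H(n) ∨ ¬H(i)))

∃q ∀p ∀n ∃i (G(p,q) ∧ S(p) ∨ ¬H(n) ∨ ¬H(i))

Eliminate → and ↔ using ¬ and ∨.
  ¬(∀q ∃p (¬G(p,q) ∨ ¬S(p))) ∨ (∀n ∃i (¬H(n) ∨ ¬H(i)))
Move each ¬ inward, flipping quantifiers it crosses:
  (∃q ∀p (G(p,q) ∧ S(p))) ∨ (∀n ∃i (¬H(n) ∨ ¬H(i)))
All bound variables are already distinct, so no renaming is needed.
Extract every quantifier outward, since the variables are now distinct and don't occur free across branches:
  ∃q ∀p ∀n ∃i (G(p,q) ∧ S(p) ∨ ¬H(n) ∨ ¬H(i))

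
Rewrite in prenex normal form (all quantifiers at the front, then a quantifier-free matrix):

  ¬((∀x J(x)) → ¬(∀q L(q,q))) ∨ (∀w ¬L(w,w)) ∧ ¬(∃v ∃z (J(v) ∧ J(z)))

∀x ∀q ∀w ∀v ∀z (J(x) ∧ L(q,q) ∨ ¬L(w,w) ∧ (¬J(v) ∨ ¬J(z)))

Eliminate → and ↔ using ¬ and ∨.
  ¬(¬(∀x J(x)) ∨ ¬(∀q L(q,q))) ∨ (∀w ¬L(w,w)) ∧ ¬(∃v ∃z (J(v) ∧ J(z)))
Move each ¬ inward, flipping quantifiers it crosses:
  (∀x J(x)) ∧ (∀q L(q,q)) ∨ (∀w ¬L(w,w)) ∧ (∀v ∀z (¬J(v) ∨ ¬J(z)))
Pull the quantifiers to the front (each side's bound variable is not free in the other side):
  ∀x ∀q ∀w ∀v ∀z (J(x) ∧ L(q,q) ∨ ¬L(w,w) ∧ (¬J(v) ∨ ¬J(z)))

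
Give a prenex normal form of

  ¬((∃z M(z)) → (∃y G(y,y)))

Rewrite implications/biconditionals: A → B as ¬A ∨ B.
  ¬(¬(∃z M(z)) ∨ (∃y G(y,y)))
Move each ¬ inward, flipping quantifiers it crosses:
  (∃z M(z)) ∧ (∀y ¬G(y,y))
Extract every quantifier outward, since the variables are now distinct and don't occur free across branches:
  ∃z ∀y (M(z) ∧ ¬G(y,y))

∃z ∀y (M(z) ∧ ¬G(y,y))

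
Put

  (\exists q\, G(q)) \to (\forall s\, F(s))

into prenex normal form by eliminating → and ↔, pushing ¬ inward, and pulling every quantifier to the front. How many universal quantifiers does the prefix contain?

2

Eliminate → and ↔ using ¬ and ∨.
  \neg (\exists q\, G(q)) \lor (\forall s\, F(s))
Drive negations inward (¬∀x A ≡ ∃x ¬A, ¬∃x A ≡ ∀x ¬A, De Morgan for ∧/∨):
  (\forall q\, \neg G(q)) \lor (\forall s\, F(s))
All bound variables are already distinct, so no renaming is needed.
Finally move all quantifiers to the prefix:
  \forall q\, \forall s\, (\neg G(q) \lor F(s))
The prefix is \forall q \forall s: 2 universal, 0 existential.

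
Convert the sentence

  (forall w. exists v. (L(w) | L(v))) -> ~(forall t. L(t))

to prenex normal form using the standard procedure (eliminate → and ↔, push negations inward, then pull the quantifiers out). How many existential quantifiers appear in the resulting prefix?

Eliminate → and ↔ using ¬ and ∨.
  ~(forall w. exists v. (L(w) | L(v))) | ~(forall t. L(t))
Drive negations inward (¬∀x A ≡ ∃x ¬A, ¬∃x A ≡ ∀x ¬A, De Morgan for ∧/∨):
  (exists w. forall v. (~L(w) & ~L(v))) | (exists t. ~L(t))
Extract every quantifier outward, since the variables are now distinct and don't occur free across branches:
  exists w. forall v. exists t. (~L(w) & ~L(v) | ~L(t))
The prefix is exists w forall v exists t: 1 universal, 2 existential.

2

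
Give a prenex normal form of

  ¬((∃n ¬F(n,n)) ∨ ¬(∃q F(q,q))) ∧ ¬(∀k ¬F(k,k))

Move each ¬ inward, flipping quantifiers it crosses:
  (∀n F(n,n)) ∧ (∃q F(q,q)) ∧ (∃k F(k,k))
Finally move all quantifiers to the prefix:
  ∀n ∃q ∃k (F(n,n) ∧ F(q,q) ∧ F(k,k))

∀n ∃q ∃k (F(n,n) ∧ F(q,q) ∧ F(k,k))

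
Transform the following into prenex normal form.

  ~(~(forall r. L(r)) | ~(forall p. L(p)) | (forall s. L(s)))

Move each ¬ inward, flipping quantifiers it crosses:
  (forall r. L(r)) & (forall p. L(p)) & (exists s. ~L(s))
Extract every quantifier outward, since the variables are now distinct and don't occur free across branches:
  forall r. forall p. exists s. (L(r) & L(p) & ~L(s))

forall r. forall p. exists s. (L(r) & L(p) & ~L(s))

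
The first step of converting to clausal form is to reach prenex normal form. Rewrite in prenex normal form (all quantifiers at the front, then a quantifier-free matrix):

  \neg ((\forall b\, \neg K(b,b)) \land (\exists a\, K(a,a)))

\exists b\, \forall a\, (K(b,b) \lor \neg K(a,a))

Move each ¬ inward, flipping quantifiers it crosses:
  (\exists b\, K(b,b)) \lor (\forall a\, \neg K(a,a))
All bound variables are already distinct, so no renaming is needed.
Extract every quantifier outward, since the variables are now distinct and don't occur free across branches:
  \exists b\, \forall a\, (K(b,b) \lor \neg K(a,a))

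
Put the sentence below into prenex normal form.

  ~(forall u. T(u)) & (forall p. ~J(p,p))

Move each ¬ inward, flipping quantifiers it crosses:
  (exists u. ~T(u)) & (forall p. ~J(p,p))
All bound variables are already distinct, so no renaming is needed.
Finally move all quantifiers to the prefix:
  exists u. forall p. (~T(u) & ~J(p,p))

exists u. forall p. (~T(u) & ~J(p,p))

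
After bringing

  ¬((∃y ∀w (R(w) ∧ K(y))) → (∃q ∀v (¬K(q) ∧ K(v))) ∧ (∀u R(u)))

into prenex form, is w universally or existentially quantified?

First replace A → B with ¬A ∨ B.
  ¬(¬(∃y ∀w (R(w) ∧ K(y))) ∨ (∃q ∀v (¬K(q) ∧ K(v))) ∧ (∀u R(u)))
Drive negations inward (¬∀x A ≡ ∃x ¬A, ¬∃x A ≡ ∀x ¬A, De Morgan for ∧/∨):
  (∃y ∀w (R(w) ∧ K(y))) ∧ ((∀q ∃v (K(q) ∨ ¬K(v))) ∨ (∃u ¬R(u)))
Finally move all quantifiers to the prefix:
  ∃y ∀w ∀q ∃v ∃u (R(w) ∧ K(y) ∧ (K(q) ∨ ¬K(v) ∨ ¬R(u)))
The quantifier ∀w sits under an even number of negations (counting the antecedent side of each →), so it remains universal.

universal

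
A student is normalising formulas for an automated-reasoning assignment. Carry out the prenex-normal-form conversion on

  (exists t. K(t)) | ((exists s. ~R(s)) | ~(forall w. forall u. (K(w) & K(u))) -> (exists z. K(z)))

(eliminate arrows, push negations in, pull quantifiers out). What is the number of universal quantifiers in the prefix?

Eliminate → and ↔ using ¬ and ∨.
  (exists t. K(t)) | ~((exists s. ~R(s)) | ~(forall w. forall u. (K(w) & K(u)))) | (exists z. K(z))
Move each ¬ inward, flipping quantifiers it crosses:
  (exists t. K(t)) | (forall s. R(s)) & (forall w. forall u. (K(w) & K(u))) | (exists z. K(z))
Finally move all quantifiers to the prefix:
  exists t. forall s. forall w. forall u. exists z. (K(t) | R(s) & K(w) & K(u) | K(z))
The prefix is exists t forall s forall w forall u exists z: 3 universal, 2 existential.

3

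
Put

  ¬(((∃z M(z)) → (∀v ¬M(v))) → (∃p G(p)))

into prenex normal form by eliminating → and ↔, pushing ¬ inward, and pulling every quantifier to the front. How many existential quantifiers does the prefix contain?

First replace A → B with ¬A ∨ B.
  ¬(¬(¬(∃z M(z)) ∨ (∀v ¬M(v))) ∨ (∃p G(p)))
Push ¬ through the quantifiers and connectives to reach negation normal form:
  ((∀z ¬M(z)) ∨ (∀v ¬M(v))) ∧ (∀p ¬G(p))
All bound variables are already distinct, so no renaming is needed.
Extract every quantifier outward, since the variables are now distinct and don't occur free across branches:
  ∀z ∀v ∀p ((¬M(z) ∨ ¬M(v)) ∧ ¬G(p))
The prefix is ∀z ∀v ∀p: 3 universal, 0 existential.

0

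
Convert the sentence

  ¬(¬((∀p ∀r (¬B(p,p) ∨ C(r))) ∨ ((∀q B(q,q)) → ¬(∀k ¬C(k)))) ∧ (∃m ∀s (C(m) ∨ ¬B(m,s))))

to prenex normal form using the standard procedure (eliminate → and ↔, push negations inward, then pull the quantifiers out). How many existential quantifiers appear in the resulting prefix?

Eliminate → and ↔ using ¬ and ∨.
  ¬(¬((∀p ∀r (¬B(p,p) ∨ C(r))) ∨ ¬(∀q B(q,q)) ∨ ¬(∀k ¬C(k))) ∧ (∃m ∀s (C(m) ∨ ¬B(m,s))))
Drive negations inward (¬∀x A ≡ ∃x ¬A, ¬∃x A ≡ ∀x ¬A, De Morgan for ∧/∨):
  (∀p ∀r (¬B(p,p) ∨ C(r))) ∨ (∃q ¬B(q,q)) ∨ (∃k C(k)) ∨ (∀m ∃s (¬C(m) ∧ B(m,s)))
Extract every quantifier outward, since the variables are now distinct and don't occur free across branches:
  ∀p ∀r ∃q ∃k ∀m ∃s (¬B(p,p) ∨ C(r) ∨ ¬B(q,q) ∨ C(k) ∨ ¬C(m) ∧ B(m,s))
The prefix is ∀p ∀r ∃q ∃k ∀m ∃s: 3 universal, 3 existential.

3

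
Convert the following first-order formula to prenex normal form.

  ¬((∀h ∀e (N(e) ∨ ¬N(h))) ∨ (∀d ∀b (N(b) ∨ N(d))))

Push ¬ through the quantifiers and connectives to reach negation normal form:
  (∃h ∃e (¬N(e) ∧ N(h))) ∧ (∃d ∃b (¬N(b) ∧ ¬N(d)))
All bound variables are already distinct, so no renaming is needed.
Pull the quantifiers to the front (each side's bound variable is not free in the other side):
  ∃h ∃e ∃d ∃b (¬N(e) ∧ N(h) ∧ ¬N(b) ∧ ¬N(d))

∃h ∃e ∃d ∃b (¬N(e) ∧ N(h) ∧ ¬N(b) ∧ ¬N(d))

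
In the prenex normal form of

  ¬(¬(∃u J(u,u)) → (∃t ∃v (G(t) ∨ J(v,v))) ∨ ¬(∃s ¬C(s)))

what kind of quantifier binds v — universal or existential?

Rewrite implications/biconditionals: A → B as ¬A ∨ B.
  ¬(¬¬(∃u J(u,u)) ∨ (∃t ∃v (G(t) ∨ J(v,v))) ∨ ¬(∃s ¬C(s)))
Push ¬ through the quantifiers and connectives to reach negation normal form:
  (∀u ¬J(u,u)) ∧ (∀t ∀v (¬G(t) ∧ ¬J(v,v))) ∧ (∃s ¬C(s))
All bound variables are already distinct, so no renaming is needed.
Extract every quantifier outward, since the variables are now distinct and don't occur free across branches:
  ∀u ∀t ∀v ∃s (¬J(u,u) ∧ ¬G(t) ∧ ¬J(v,v) ∧ ¬C(s))
The quantifier ∃v sits under an odd number of negations (counting the antecedent side of each →), so it flips to ∀v.

universal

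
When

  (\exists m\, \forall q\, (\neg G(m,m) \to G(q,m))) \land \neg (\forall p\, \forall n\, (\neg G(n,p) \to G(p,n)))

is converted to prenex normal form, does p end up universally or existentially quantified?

existential

Rewrite implications/biconditionals: A → B as ¬A ∨ B.
  (\exists m\, \forall q\, (\neg \neg G(m,m) \lor G(q,m))) \land \neg (\forall p\, \forall n\, (\neg \neg G(n,p) \lor G(p,n)))
Push ¬ through the quantifiers and connectives to reach negation normal form:
  (\exists m\, \forall q\, (G(m,m) \lor G(q,m))) \land (\exists p\, \exists n\, (\neg G(n,p) \land \neg G(p,n)))
All bound variables are already distinct, so no renaming is needed.
Extract every quantifier outward, since the variables are now distinct and don't occur free across branches:
  \exists m\, \forall q\, \exists p\, \exists n\, ((G(m,m) \lor G(q,m)) \land \neg G(n,p) \land \neg G(p,n))
The quantifier \forall p sits under an odd number of negations (counting the antecedent side of each →), so it flips to \exists p.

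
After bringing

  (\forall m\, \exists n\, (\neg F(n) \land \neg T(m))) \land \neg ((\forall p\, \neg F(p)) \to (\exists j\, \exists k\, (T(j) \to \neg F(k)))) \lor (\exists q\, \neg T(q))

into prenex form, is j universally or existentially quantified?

universal

Eliminate → and ↔ using ¬ and ∨.
  (\forall m\, \exists n\, (\neg F(n) \land \neg T(m))) \land \neg (\neg (\forall p\, \neg F(p)) \lor (\exists j\, \exists k\, (\neg T(j) \lor \neg F(k)))) \lor (\exists q\, \neg T(q))
Move each ¬ inward, flipping quantifiers it crosses:
  (\forall m\, \exists n\, (\neg F(n) \land \neg T(m))) \land (\forall p\, \neg F(p)) \land (\forall j\, \forall k\, (T(j) \land F(k))) \lor (\exists q\, \neg T(q))
All bound variables are already distinct, so no renaming is needed.
Pull the quantifiers to the front (each side's bound variable is not free in the other side):
  \forall m\, \exists n\, \forall p\, \forall j\, \forall k\, \exists q\, (\neg F(n) \land \neg T(m) \land \neg F(p) \land T(j) \land F(k) \lor \neg T(q))
The quantifier \exists j sits under an odd number of negations (counting the antecedent side of each →), so it flips to \forall j.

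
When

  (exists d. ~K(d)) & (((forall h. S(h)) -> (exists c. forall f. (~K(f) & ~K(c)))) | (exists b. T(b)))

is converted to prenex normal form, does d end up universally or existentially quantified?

existential

Eliminate → and ↔ using ¬ and ∨.
  (exists d. ~K(d)) & (~(forall h. S(h)) | (exists c. forall f. (~K(f) & ~K(c))) | (exists b. T(b)))
Move each ¬ inward, flipping quantifiers it crosses:
  (exists d. ~K(d)) & ((exists h. ~S(h)) | (exists c. forall f. (~K(f) & ~K(c))) | (exists b. T(b)))
All bound variables are already distinct, so no renaming is needed.
Pull the quantifiers to the front (each side's bound variable is not free in the other side):
  exists d. exists h. exists c. forall f. exists b. (~K(d) & (~S(h) | ~K(f) & ~K(c) | T(b)))
The quantifier exists d sits under an even number of negations (counting the antecedent side of each →), so it remains existential.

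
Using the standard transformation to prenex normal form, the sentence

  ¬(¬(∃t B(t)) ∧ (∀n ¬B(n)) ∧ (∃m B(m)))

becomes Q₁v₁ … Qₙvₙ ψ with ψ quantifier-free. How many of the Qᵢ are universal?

1

Drive negations inward (¬∀x A ≡ ∃x ¬A, ¬∃x A ≡ ∀x ¬A, De Morgan for ∧/∨):
  (∃t B(t)) ∨ (∃n B(n)) ∨ (∀m ¬B(m))
All bound variables are already distinct, so no renaming is needed.
Pull the quantifiers to the front (each side's bound variable is not free in the other side):
  ∃t ∃n ∀m (B(t) ∨ B(n) ∨ ¬B(m))
The prefix is ∃t ∃n ∀m: 1 universal, 2 existential.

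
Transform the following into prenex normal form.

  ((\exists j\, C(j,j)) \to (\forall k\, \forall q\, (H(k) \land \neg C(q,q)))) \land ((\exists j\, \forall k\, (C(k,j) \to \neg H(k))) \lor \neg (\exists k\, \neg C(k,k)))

Rewrite implications/biconditionals: A → B as ¬A ∨ B.
  (\neg (\exists j\, C(j,j)) \lor (\forall k\, \forall q\, (H(k) \land \neg C(q,q)))) \land ((\exists j\, \forall k\, (\neg C(k,j) \lor \neg H(k))) \lor \neg (\exists k\, \neg C(k,k)))
Drive negations inward (¬∀x A ≡ ∃x ¬A, ¬∃x A ≡ ∀x ¬A, De Morgan for ∧/∨):
  ((\forall j\, \neg C(j,j)) \lor (\forall k\, \forall q\, (H(k) \land \neg C(q,q)))) \land ((\exists j\, \forall k\, (\neg C(k,j) \lor \neg H(k))) \lor (\forall k\, C(k,k)))
Standardize variables apart so no two quantifiers bind the same name: j↦x1, k↦a, k↦s.
  ((\forall j\, \neg C(j,j)) \lor (\forall k\, \forall q\, (H(k) \land \neg C(q,q)))) \land ((\exists x1\, \forall a\, (\neg C(a,x1) \lor \neg H(a))) \lor (\forall s\, C(s,s)))
Pull the quantifiers to the front (each side's bound variable is not free in the other side):
  \forall j\, \forall k\, \forall q\, \exists x1\, \forall a\, \forall s\, ((\neg C(j,j) \lor H(k) \land \neg C(q,q)) \land (\neg C(a,x1) \lor \neg H(a) \lor C(s,s)))

\forall j\, \forall k\, \forall q\, \exists x1\, \forall a\, \forall s\, ((\neg C(j,j) \lor H(k) \land \neg C(q,q)) \land (\neg C(a,x1) \lor \neg H(a) \lor C(s,s)))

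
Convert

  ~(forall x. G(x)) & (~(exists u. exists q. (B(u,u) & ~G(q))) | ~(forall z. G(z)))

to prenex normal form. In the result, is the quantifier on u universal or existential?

universal

Drive negations inward (¬∀x A ≡ ∃x ¬A, ¬∃x A ≡ ∀x ¬A, De Morgan for ∧/∨):
  (exists x. ~G(x)) & ((forall u. forall q. (~B(u,u) | G(q))) | (exists z. ~G(z)))
All bound variables are already distinct, so no renaming is needed.
Finally move all quantifiers to the prefix:
  exists x. forall u. forall q. exists z. (~G(x) & (~B(u,u) | G(q) | ~G(z)))
The quantifier exists u sits under an odd number of negations, so it flips to forall u.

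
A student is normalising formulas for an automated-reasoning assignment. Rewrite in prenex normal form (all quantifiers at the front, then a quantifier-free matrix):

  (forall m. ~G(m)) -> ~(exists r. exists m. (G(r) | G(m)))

First replace A → B with ¬A ∨ B.
  ~(forall m. ~G(m)) | ~(exists r. exists m. (G(r) | G(m)))
Push ¬ through the quantifiers and connectives to reach negation normal form:
  (exists m. G(m)) | (forall r. forall m. (~G(r) & ~G(m)))
Standardize variables apart so no two quantifiers bind the same name: m↦y.
  (exists m. G(m)) | (forall r. forall y. (~G(r) & ~G(y)))
Extract every quantifier outward, since the variables are now distinct and don't occur free across branches:
  exists m. forall r. forall y. (G(m) | ~G(r) & ~G(y))

exists m. forall r. forall y. (G(m) | ~G(r) & ~G(y))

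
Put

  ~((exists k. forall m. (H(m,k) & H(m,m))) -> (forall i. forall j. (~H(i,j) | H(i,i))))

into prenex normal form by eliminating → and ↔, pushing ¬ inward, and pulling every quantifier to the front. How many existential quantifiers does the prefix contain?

3

Eliminate → and ↔ using ¬ and ∨.
  ~(~(exists k. forall m. (H(m,k) & H(m,m))) | (forall i. forall j. (~H(i,j) | H(i,i))))
Move each ¬ inward, flipping quantifiers it crosses:
  (exists k. forall m. (H(m,k) & H(m,m))) & (exists i. exists j. (H(i,j) & ~H(i,i)))
Extract every quantifier outward, since the variables are now distinct and don't occur free across branches:
  exists k. forall m. exists i. exists j. (H(m,k) & H(m,m) & H(i,j) & ~H(i,i))
The prefix is exists k forall m exists i exists j: 1 universal, 3 existential.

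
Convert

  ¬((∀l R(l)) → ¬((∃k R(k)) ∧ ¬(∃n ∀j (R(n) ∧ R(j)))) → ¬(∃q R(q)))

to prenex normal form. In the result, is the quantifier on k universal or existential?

First replace A → B with ¬A ∨ B.
  ¬(¬(∀l R(l)) ∨ ¬¬((∃k R(k)) ∧ ¬(∃n ∀j (R(n) ∧ R(j)))) ∨ ¬(∃q R(q)))
Push ¬ through the quantifiers and connectives to reach negation normal form:
  (∀l R(l)) ∧ ((∀k ¬R(k)) ∨ (∃n ∀j (R(n) ∧ R(j)))) ∧ (∃q R(q))
All bound variables are already distinct, so no renaming is needed.
Extract every quantifier outward, since the variables are now distinct and don't occur free across branches:
  ∀l ∀k ∃n ∀j ∃q (R(l) ∧ (¬R(k) ∨ R(n) ∧ R(j)) ∧ R(q))
The quantifier ∃k sits under an odd number of negations (counting the antecedent side of each →), so it flips to ∀k.

universal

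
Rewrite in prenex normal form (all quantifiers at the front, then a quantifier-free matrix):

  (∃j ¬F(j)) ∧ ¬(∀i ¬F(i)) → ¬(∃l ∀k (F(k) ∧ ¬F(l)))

∀j ∀i ∀l ∃k (F(j) ∨ ¬F(i) ∨ ¬F(k) ∨ F(l))

Rewrite implications/biconditionals: A → B as ¬A ∨ B.
  ¬((∃j ¬F(j)) ∧ ¬(∀i ¬F(i))) ∨ ¬(∃l ∀k (F(k) ∧ ¬F(l)))
Move each ¬ inward, flipping quantifiers it crosses:
  (∀j F(j)) ∨ (∀i ¬F(i)) ∨ (∀l ∃k (¬F(k) ∨ F(l)))
All bound variables are already distinct, so no renaming is needed.
Finally move all quantifiers to the prefix:
  ∀j ∀i ∀l ∃k (F(j) ∨ ¬F(i) ∨ ¬F(k) ∨ F(l))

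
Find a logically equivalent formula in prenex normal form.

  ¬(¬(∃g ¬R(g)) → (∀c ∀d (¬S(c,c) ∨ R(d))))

Eliminate → and ↔ using ¬ and ∨.
  ¬(¬¬(∃g ¬R(g)) ∨ (∀c ∀d (¬S(c,c) ∨ R(d))))
Move each ¬ inward, flipping quantifiers it crosses:
  (∀g R(g)) ∧ (∃c ∃d (S(c,c) ∧ ¬R(d)))
Finally move all quantifiers to the prefix:
  ∀g ∃c ∃d (R(g) ∧ S(c,c) ∧ ¬R(d))

∀g ∃c ∃d (R(g) ∧ S(c,c) ∧ ¬R(d))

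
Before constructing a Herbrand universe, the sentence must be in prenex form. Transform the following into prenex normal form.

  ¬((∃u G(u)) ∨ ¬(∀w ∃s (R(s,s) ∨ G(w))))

∀u ∀w ∃s (¬G(u) ∧ (R(s,s) ∨ G(w)))

Push ¬ through the quantifiers and connectives to reach negation normal form:
  (∀u ¬G(u)) ∧ (∀w ∃s (R(s,s) ∨ G(w)))
All bound variables are already distinct, so no renaming is needed.
Finally move all quantifiers to the prefix:
  ∀u ∀w ∃s (¬G(u) ∧ (R(s,s) ∨ G(w)))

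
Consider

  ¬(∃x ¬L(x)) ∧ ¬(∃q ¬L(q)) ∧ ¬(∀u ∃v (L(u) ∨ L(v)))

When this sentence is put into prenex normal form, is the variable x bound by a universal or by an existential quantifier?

universal

Move each ¬ inward, flipping quantifiers it crosses:
  (∀x L(x)) ∧ (∀q L(q)) ∧ (∃u ∀v (¬L(u) ∧ ¬L(v)))
All bound variables are already distinct, so no renaming is needed.
Extract every quantifier outward, since the variables are now distinct and don't occur free across branches:
  ∀x ∀q ∃u ∀v (L(x) ∧ L(q) ∧ ¬L(u) ∧ ¬L(v))
The quantifier ∃x sits under an odd number of negations, so it flips to ∀x.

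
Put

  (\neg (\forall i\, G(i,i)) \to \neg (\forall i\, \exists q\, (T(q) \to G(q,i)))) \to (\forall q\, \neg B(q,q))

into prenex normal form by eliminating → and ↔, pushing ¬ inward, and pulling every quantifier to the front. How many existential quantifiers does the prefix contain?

2

First replace A → B with ¬A ∨ B.
  \neg (\neg \neg (\forall i\, G(i,i)) \lor \neg (\forall i\, \exists q\, (\neg T(q) \lor G(q,i)))) \lor (\forall q\, \neg B(q,q))
Drive negations inward (¬∀x A ≡ ∃x ¬A, ¬∃x A ≡ ∀x ¬A, De Morgan for ∧/∨):
  (\exists i\, \neg G(i,i)) \land (\forall i\, \exists q\, (\neg T(q) \lor G(q,i))) \lor (\forall q\, \neg B(q,q))
Standardize variables apart so no two quantifiers bind the same name: i↦z1, q↦r.
  (\exists i\, \neg G(i,i)) \land (\forall z1\, \exists q\, (\neg T(q) \lor G(q,z1))) \lor (\forall r\, \neg B(r,r))
Extract every quantifier outward, since the variables are now distinct and don't occur free across branches:
  \exists i\, \forall z1\, \exists q\, \forall r\, (\neg G(i,i) \land (\neg T(q) \lor G(q,z1)) \lor \neg B(r,r))
The prefix is \exists i \forall z1 \exists q \forall r: 2 universal, 2 existential.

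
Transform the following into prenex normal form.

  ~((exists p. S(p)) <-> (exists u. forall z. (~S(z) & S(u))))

exists p. forall u. exists z. exists c. forall t. forall u1. (S(p) & (S(z) | ~S(u)) | ~S(t) & S(c) & ~S(u1))

Rewrite implications/biconditionals: A → B as ¬A ∨ B; A ↔ B as (¬A ∨ B) ∧ (¬B ∨ A).
  ~((~(exists p. S(p)) | (exists u. forall z. (~S(z) & S(u)))) & (~(exists u. forall z. (~S(z) & S(u))) | (exists p. S(p))))
Push ¬ through the quantifiers and connectives to reach negation normal form:
  (exists p. S(p)) & (forall u. exists z. (S(z) | ~S(u))) | (exists u. forall z. (~S(z) & S(u))) & (forall p. ~S(p))
Give each quantifier a distinct variable: u↦c, z↦t, p↦u1.
  (exists p. S(p)) & (forall u. exists z. (S(z) | ~S(u))) | (exists c. forall t. (~S(t) & S(c))) & (forall u1. ~S(u1))
Finally move all quantifiers to the prefix:
  exists p. forall u. exists z. exists c. forall t. forall u1. (S(p) & (S(z) | ~S(u)) | ~S(t) & S(c) & ~S(u1))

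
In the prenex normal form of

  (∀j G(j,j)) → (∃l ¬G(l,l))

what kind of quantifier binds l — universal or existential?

existential

Eliminate → and ↔ using ¬ and ∨.
  ¬(∀j G(j,j)) ∨ (∃l ¬G(l,l))
Drive negations inward (¬∀x A ≡ ∃x ¬A, ¬∃x A ≡ ∀x ¬A, De Morgan for ∧/∨):
  (∃j ¬G(j,j)) ∨ (∃l ¬G(l,l))
Extract every quantifier outward, since the variables are now distinct and don't occur free across branches:
  ∃j ∃l (¬G(j,j) ∨ ¬G(l,l))
The quantifier ∃l sits under an even number of negations (counting the antecedent side of each →), so it remains existential.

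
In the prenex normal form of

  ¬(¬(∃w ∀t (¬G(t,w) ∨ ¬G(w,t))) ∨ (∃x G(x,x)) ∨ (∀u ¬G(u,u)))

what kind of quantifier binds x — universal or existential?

universal

Drive negations inward (¬∀x A ≡ ∃x ¬A, ¬∃x A ≡ ∀x ¬A, De Morgan for ∧/∨):
  (∃w ∀t (¬G(t,w) ∨ ¬G(w,t))) ∧ (∀x ¬G(x,x)) ∧ (∃u G(u,u))
All bound variables are already distinct, so no renaming is needed.
Pull the quantifiers to the front (each side's bound variable is not free in the other side):
  ∃w ∀t ∀x ∃u ((¬G(t,w) ∨ ¬G(w,t)) ∧ ¬G(x,x) ∧ G(u,u))
The quantifier ∃x sits under an odd number of negations, so it flips to ∀x.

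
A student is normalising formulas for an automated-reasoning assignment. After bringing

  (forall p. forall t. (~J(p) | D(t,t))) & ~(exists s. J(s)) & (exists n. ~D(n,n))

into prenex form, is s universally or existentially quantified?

Push ¬ through the quantifiers and connectives to reach negation normal form:
  (forall p. forall t. (~J(p) | D(t,t))) & (forall s. ~J(s)) & (exists n. ~D(n,n))
All bound variables are already distinct, so no renaming is needed.
Extract every quantifier outward, since the variables are now distinct and don't occur free across branches:
  forall p. forall t. forall s. exists n. ((~J(p) | D(t,t)) & ~J(s) & ~D(n,n))
The quantifier exists s sits under an odd number of negations, so it flips to forall s.

universal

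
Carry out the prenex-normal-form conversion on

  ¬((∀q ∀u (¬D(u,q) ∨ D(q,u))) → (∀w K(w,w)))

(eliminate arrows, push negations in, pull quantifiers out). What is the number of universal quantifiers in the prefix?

2

First replace A → B with ¬A ∨ B.
  ¬(¬(∀q ∀u (¬D(u,q) ∨ D(q,u))) ∨ (∀w K(w,w)))
Move each ¬ inward, flipping quantifiers it crosses:
  (∀q ∀u (¬D(u,q) ∨ D(q,u))) ∧ (∃w ¬K(w,w))
Pull the quantifiers to the front (each side's bound variable is not free in the other side):
  ∀q ∀u ∃w ((¬D(u,q) ∨ D(q,u)) ∧ ¬K(w,w))
The prefix is ∀q ∀u ∃w: 2 universal, 1 existential.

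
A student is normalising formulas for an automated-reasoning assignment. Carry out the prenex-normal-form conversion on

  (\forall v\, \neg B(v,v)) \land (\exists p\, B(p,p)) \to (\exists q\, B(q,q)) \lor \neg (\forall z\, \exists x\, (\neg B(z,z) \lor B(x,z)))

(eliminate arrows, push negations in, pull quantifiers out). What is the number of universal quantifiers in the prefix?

First replace A → B with ¬A ∨ B.
  \neg ((\forall v\, \neg B(v,v)) \land (\exists p\, B(p,p))) \lor (\exists q\, B(q,q)) \lor \neg (\forall z\, \exists x\, (\neg B(z,z) \lor B(x,z)))
Drive negations inward (¬∀x A ≡ ∃x ¬A, ¬∃x A ≡ ∀x ¬A, De Morgan for ∧/∨):
  (\exists v\, B(v,v)) \lor (\forall p\, \neg B(p,p)) \lor (\exists q\, B(q,q)) \lor (\exists z\, \forall x\, (B(z,z) \land \neg B(x,z)))
Finally move all quantifiers to the prefix:
  \exists v\, \forall p\, \exists q\, \exists z\, \forall x\, (B(v,v) \lor \neg B(p,p) \lor B(q,q) \lor B(z,z) \land \neg B(x,z))
The prefix is \exists v \forall p \exists q \exists z \forall x: 2 universal, 3 existential.

2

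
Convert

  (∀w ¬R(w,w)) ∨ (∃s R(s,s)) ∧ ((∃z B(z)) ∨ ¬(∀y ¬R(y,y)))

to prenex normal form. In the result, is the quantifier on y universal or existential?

existential

Move each ¬ inward, flipping quantifiers it crosses:
  (∀w ¬R(w,w)) ∨ (∃s R(s,s)) ∧ ((∃z B(z)) ∨ (∃y R(y,y)))
All bound variables are already distinct, so no renaming is needed.
Extract every quantifier outward, since the variables are now distinct and don't occur free across branches:
  ∀w ∃s ∃z ∃y (¬R(w,w) ∨ R(s,s) ∧ (B(z) ∨ R(y,y)))
The quantifier ∀y sits under an odd number of negations, so it flips to ∃y.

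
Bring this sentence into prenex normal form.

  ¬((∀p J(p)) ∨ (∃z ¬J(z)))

∃p ∀z (¬J(p) ∧ J(z))

Push ¬ through the quantifiers and connectives to reach negation normal form:
  (∃p ¬J(p)) ∧ (∀z J(z))
All bound variables are already distinct, so no renaming is needed.
Extract every quantifier outward, since the variables are now distinct and don't occur free across branches:
  ∃p ∀z (¬J(p) ∧ J(z))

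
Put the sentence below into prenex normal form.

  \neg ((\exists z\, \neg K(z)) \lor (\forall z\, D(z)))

\forall z\, \exists u1\, (K(z) \land \neg D(u1))

Move each ¬ inward, flipping quantifiers it crosses:
  (\forall z\, K(z)) \land (\exists z\, \neg D(z))
Standardize variables apart so no two quantifiers bind the same name: z↦u1.
  (\forall z\, K(z)) \land (\exists u1\, \neg D(u1))
Extract every quantifier outward, since the variables are now distinct and don't occur free across branches:
  \forall z\, \exists u1\, (K(z) \land \neg D(u1))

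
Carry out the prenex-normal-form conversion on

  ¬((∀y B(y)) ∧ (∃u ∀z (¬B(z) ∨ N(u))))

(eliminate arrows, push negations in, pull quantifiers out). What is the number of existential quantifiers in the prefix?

Push ¬ through the quantifiers and connectives to reach negation normal form:
  (∃y ¬B(y)) ∨ (∀u ∃z (B(z) ∧ ¬N(u)))
All bound variables are already distinct, so no renaming is needed.
Finally move all quantifiers to the prefix:
  ∃y ∀u ∃z (¬B(y) ∨ B(z) ∧ ¬N(u))
The prefix is ∃y ∀u ∃z: 1 universal, 2 existential.

2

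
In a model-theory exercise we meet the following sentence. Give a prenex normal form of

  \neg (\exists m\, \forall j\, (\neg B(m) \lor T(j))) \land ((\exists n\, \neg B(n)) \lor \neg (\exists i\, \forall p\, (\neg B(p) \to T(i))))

First replace A → B with ¬A ∨ B.
  \neg (\exists m\, \forall j\, (\neg B(m) \lor T(j))) \land ((\exists n\, \neg B(n)) \lor \neg (\exists i\, \forall p\, (\neg \neg B(p) \lor T(i))))
Drive negations inward (¬∀x A ≡ ∃x ¬A, ¬∃x A ≡ ∀x ¬A, De Morgan for ∧/∨):
  (\forall m\, \exists j\, (B(m) \land \neg T(j))) \land ((\exists n\, \neg B(n)) \lor (\forall i\, \exists p\, (\neg B(p) \land \neg T(i))))
All bound variables are already distinct, so no renaming is needed.
Extract every quantifier outward, since the variables are now distinct and don't occur free across branches:
  \forall m\, \exists j\, \exists n\, \forall i\, \exists p\, (B(m) \land \neg T(j) \land (\neg B(n) \lor \neg B(p) \land \neg T(i)))

\forall m\, \exists j\, \exists n\, \forall i\, \exists p\, (B(m) \land \neg T(j) \land (\neg B(n) \lor \neg B(p) \land \neg T(i)))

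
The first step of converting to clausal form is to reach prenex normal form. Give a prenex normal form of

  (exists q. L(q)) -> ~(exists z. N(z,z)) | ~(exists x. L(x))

forall q. forall z. forall x. (~L(q) | ~N(z,z) | ~L(x))

Rewrite implications/biconditionals: A → B as ¬A ∨ B.
  ~(exists q. L(q)) | ~(exists z. N(z,z)) | ~(exists x. L(x))
Move each ¬ inward, flipping quantifiers it crosses:
  (forall q. ~L(q)) | (forall z. ~N(z,z)) | (forall x. ~L(x))
Pull the quantifiers to the front (each side's bound variable is not free in the other side):
  forall q. forall z. forall x. (~L(q) | ~N(z,z) | ~L(x))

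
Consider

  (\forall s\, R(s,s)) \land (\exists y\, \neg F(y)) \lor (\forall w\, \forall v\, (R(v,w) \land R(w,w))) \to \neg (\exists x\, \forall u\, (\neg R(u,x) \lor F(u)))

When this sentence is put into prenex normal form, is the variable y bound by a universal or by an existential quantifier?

universal

First replace A → B with ¬A ∨ B.
  \neg ((\forall s\, R(s,s)) \land (\exists y\, \neg F(y)) \lor (\forall w\, \forall v\, (R(v,w) \land R(w,w)))) \lor \neg (\exists x\, \forall u\, (\neg R(u,x) \lor F(u)))
Drive negations inward (¬∀x A ≡ ∃x ¬A, ¬∃x A ≡ ∀x ¬A, De Morgan for ∧/∨):
  ((\exists s\, \neg R(s,s)) \lor (\forall y\, F(y))) \land (\exists w\, \exists v\, (\neg R(v,w) \lor \neg R(w,w))) \lor (\forall x\, \exists u\, (R(u,x) \land \neg F(u)))
All bound variables are already distinct, so no renaming is needed.
Extract every quantifier outward, since the variables are now distinct and don't occur free across branches:
  \exists s\, \forall y\, \exists w\, \exists v\, \forall x\, \exists u\, ((\neg R(s,s) \lor F(y)) \land (\neg R(v,w) \lor \neg R(w,w)) \lor R(u,x) \land \neg F(u))
The quantifier \exists y sits under an odd number of negations (counting the antecedent side of each →), so it flips to \forall y.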